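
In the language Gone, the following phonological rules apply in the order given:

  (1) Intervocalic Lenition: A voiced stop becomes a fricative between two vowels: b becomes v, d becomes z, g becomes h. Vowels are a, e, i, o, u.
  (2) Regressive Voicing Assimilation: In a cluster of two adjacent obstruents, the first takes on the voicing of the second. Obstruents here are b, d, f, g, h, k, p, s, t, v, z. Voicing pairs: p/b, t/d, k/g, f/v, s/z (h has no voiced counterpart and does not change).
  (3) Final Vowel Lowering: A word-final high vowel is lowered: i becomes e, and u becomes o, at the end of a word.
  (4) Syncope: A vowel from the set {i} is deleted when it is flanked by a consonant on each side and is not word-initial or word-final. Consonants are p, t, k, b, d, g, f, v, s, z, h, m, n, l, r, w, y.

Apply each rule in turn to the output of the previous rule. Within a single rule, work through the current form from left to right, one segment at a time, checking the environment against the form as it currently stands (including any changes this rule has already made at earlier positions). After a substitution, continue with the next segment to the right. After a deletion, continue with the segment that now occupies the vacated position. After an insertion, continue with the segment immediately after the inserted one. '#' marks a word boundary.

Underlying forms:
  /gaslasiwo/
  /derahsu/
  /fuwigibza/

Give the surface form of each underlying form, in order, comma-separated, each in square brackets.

[gaslaswo], [derahso], [fuwhbza]

/gaslasiwo/:
  (1) Intervocalic Lenition: no change — [gaslasiwo]
  (2) Regressive Voicing Assimilation: no change — [gaslasiwo]
  (3) Final Vowel Lowering: no change — [gaslasiwo]
  (4) Syncope: [gaslasiwo] → [gaslaswo]
/derahsu/:
  (1) Intervocalic Lenition: no change — [derahsu]
  (2) Regressive Voicing Assimilation: no change — [derahsu]
  (3) Final Vowel Lowering: [derahsu] → [derahso]
  (4) Syncope: no change — [derahso]
/fuwigibza/:
  (1) Intervocalic Lenition: [fuwigibza] → [fuwihibza]
  (2) Regressive Voicing Assimilation: no change — [fuwihibza]
  (3) Final Vowel Lowering: no change — [fuwihibza]
  (4) Syncope: [fuwihibza] → [fuwhbza]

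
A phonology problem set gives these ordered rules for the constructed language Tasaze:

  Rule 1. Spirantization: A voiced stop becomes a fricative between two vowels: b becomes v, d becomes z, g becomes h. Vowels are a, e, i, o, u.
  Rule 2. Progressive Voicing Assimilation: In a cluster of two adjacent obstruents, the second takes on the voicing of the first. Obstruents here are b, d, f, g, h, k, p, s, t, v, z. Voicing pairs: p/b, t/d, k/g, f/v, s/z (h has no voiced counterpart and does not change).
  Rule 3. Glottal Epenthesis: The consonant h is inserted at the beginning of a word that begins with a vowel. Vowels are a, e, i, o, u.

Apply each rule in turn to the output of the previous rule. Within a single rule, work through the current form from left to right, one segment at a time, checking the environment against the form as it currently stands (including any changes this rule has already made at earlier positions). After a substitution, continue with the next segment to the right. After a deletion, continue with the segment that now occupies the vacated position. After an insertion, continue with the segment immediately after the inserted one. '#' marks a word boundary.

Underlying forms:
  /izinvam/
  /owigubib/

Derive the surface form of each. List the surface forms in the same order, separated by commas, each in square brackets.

[hizinvam], [howihuvib]

/izinvam/:
  Rule 1 Spirantization: no change — [izinvam]
  Rule 2 Progressive Voicing Assimilation: no change — [izinvam]
  Rule 3 Glottal Epenthesis: [izinvam] → [hizinvam]
/owigubib/:
  Rule 1 Spirantization: [owigubib] → [owihuvib]
  Rule 2 Progressive Voicing Assimilation: no change — [owihuvib]
  Rule 3 Glottal Epenthesis: [owihuvib] → [howihuvib]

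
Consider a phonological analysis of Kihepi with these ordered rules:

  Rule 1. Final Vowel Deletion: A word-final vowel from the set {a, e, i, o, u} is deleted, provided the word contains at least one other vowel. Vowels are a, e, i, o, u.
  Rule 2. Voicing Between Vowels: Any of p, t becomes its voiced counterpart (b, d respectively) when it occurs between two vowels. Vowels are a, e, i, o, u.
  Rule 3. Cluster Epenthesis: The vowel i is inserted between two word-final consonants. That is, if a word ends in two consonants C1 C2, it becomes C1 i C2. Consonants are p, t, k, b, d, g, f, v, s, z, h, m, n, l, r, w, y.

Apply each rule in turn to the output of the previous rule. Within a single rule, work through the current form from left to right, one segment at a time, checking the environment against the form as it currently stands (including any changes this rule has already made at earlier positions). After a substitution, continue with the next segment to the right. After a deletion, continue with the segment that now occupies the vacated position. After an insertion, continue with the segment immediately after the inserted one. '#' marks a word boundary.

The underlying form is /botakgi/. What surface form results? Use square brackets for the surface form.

[bodakig]

Rule 1 Final Vowel Deletion: [botakgi] → [botakg]
Rule 2 Voicing Between Vowels: [botakg] → [bodakg]
Rule 3 Cluster Epenthesis: [bodakg] → [bodakig]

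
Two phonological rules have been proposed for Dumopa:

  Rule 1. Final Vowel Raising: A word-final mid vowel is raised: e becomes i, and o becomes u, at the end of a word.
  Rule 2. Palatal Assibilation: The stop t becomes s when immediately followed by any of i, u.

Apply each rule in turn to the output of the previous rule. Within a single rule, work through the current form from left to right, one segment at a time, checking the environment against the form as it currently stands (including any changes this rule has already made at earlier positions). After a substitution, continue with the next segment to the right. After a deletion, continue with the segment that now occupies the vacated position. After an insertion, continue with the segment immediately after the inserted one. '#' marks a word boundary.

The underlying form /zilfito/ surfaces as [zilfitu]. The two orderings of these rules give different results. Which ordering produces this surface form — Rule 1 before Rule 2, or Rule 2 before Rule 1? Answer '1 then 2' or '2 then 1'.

2 then 1

Order 1 then 2:
  1 Final Vowel Raising: [zilfito] → [zilfitu]
  2 Palatal Assibilation: [zilfitu] → [zilfisu]
  result: [zilfisu]
Order 2 then 1:
  2 Palatal Assibilation: no change — [zilfito]
  1 Final Vowel Raising: [zilfito] → [zilfitu]
  result: [zilfitu]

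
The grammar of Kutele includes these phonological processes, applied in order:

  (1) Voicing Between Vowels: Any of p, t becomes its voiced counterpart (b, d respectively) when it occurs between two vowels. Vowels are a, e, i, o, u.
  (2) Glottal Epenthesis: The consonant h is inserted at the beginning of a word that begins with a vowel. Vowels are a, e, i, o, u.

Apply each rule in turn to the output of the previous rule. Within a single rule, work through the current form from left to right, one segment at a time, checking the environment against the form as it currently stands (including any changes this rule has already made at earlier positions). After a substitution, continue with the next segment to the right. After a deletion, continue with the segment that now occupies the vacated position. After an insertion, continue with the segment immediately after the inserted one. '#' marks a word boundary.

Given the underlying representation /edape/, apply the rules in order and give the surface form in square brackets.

[hedabe]

(1) Voicing Between Vowels: [edape] → [edabe]
(2) Glottal Epenthesis: [edabe] → [hedabe]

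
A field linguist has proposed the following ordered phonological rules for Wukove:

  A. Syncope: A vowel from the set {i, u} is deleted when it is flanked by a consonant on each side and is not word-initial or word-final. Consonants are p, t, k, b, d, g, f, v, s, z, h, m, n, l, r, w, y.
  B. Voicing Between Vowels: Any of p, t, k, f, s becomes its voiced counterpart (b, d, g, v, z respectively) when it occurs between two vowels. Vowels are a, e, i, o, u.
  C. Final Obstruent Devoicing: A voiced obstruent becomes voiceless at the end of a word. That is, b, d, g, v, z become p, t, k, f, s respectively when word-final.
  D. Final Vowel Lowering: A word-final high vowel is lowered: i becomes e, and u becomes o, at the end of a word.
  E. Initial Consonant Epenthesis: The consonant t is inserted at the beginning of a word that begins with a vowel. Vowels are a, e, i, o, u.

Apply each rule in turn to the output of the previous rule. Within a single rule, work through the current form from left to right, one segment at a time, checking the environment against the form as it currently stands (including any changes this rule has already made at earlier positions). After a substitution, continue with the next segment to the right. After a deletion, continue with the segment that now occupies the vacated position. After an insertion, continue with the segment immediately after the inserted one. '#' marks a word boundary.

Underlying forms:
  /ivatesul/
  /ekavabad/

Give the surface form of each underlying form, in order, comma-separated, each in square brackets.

/ivatesul/:
  A Syncope: [ivatesul] → [ivatesl]
  B Voicing Between Vowels: [ivatesl] → [ivadesl]
  C Final Obstruent Devoicing: no change — [ivadesl]
  D Final Vowel Lowering: no change — [ivadesl]
  E Initial Consonant Epenthesis: [ivadesl] → [tivadesl]
/ekavabad/:
  A Syncope: no change — [ekavabad]
  B Voicing Between Vowels: [ekavabad] → [egavabad]
  C Final Obstruent Devoicing: [egavabad] → [egavabat]
  D Final Vowel Lowering: no change — [egavabat]
  E Initial Consonant Epenthesis: [egavabat] → [tegavabat]

[tivadesl], [tegavabat]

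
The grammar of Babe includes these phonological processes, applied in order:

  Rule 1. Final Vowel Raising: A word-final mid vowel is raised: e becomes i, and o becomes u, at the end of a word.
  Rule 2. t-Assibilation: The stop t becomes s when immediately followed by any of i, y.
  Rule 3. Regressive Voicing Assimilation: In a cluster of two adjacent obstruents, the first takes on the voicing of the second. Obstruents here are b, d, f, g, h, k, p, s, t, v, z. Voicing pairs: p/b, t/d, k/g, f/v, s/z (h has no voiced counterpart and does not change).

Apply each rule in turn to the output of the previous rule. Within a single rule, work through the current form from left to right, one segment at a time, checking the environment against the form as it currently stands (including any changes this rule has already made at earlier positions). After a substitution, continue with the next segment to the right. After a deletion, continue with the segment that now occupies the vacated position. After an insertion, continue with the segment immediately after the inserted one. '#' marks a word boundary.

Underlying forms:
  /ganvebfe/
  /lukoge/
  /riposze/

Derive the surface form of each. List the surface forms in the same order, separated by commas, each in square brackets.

[ganvepfi], [lukogi], [ripozzi]

/ganvebfe/:
  Rule 1 Final Vowel Raising: [ganvebfe] → [ganvebfi]
  Rule 2 t-Assibilation: no change — [ganvebfi]
  Rule 3 Regressive Voicing Assimilation: [ganvebfi] → [ganvepfi]
/lukoge/:
  Rule 1 Final Vowel Raising: [lukoge] → [lukogi]
  Rule 2 t-Assibilation: no change — [lukogi]
  Rule 3 Regressive Voicing Assimilation: no change — [lukogi]
/riposze/:
  Rule 1 Final Vowel Raising: [riposze] → [riposzi]
  Rule 2 t-Assibilation: no change — [riposzi]
  Rule 3 Regressive Voicing Assimilation: [riposzi] → [ripozzi]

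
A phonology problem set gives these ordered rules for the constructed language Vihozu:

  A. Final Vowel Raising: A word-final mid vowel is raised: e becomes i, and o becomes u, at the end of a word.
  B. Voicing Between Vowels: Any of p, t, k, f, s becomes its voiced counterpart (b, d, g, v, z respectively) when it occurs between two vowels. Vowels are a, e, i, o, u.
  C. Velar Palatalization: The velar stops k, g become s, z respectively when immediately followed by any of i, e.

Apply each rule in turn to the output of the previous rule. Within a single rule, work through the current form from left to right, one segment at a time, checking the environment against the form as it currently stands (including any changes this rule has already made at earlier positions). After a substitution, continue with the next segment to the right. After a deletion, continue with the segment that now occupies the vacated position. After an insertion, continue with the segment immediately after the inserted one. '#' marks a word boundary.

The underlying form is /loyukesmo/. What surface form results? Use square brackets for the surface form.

A Final Vowel Raising: [loyukesmo] → [loyukesmu]
B Voicing Between Vowels: [loyukesmu] → [loyugesmu]
C Velar Palatalization: [loyugesmu] → [loyuzesmu]

[loyuzesmu]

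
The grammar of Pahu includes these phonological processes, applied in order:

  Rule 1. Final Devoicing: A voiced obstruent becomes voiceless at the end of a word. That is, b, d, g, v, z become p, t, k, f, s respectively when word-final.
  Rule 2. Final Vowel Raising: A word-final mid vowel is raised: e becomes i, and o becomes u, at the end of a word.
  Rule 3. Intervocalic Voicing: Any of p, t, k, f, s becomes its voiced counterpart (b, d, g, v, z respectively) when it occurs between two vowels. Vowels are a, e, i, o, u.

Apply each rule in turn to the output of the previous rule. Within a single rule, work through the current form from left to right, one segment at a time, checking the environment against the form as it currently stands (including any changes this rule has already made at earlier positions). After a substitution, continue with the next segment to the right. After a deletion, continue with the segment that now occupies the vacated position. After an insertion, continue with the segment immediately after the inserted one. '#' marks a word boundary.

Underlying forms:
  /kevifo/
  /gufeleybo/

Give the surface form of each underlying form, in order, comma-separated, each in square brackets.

/kevifo/:
  Rule 1 Final Devoicing: no change — [kevifo]
  Rule 2 Final Vowel Raising: [kevifo] → [kevifu]
  Rule 3 Intervocalic Voicing: [kevifu] → [kevivu]
/gufeleybo/:
  Rule 1 Final Devoicing: no change — [gufeleybo]
  Rule 2 Final Vowel Raising: [gufeleybo] → [gufeleybu]
  Rule 3 Intervocalic Voicing: [gufeleybu] → [guveleybu]

[kevivu], [guveleybu]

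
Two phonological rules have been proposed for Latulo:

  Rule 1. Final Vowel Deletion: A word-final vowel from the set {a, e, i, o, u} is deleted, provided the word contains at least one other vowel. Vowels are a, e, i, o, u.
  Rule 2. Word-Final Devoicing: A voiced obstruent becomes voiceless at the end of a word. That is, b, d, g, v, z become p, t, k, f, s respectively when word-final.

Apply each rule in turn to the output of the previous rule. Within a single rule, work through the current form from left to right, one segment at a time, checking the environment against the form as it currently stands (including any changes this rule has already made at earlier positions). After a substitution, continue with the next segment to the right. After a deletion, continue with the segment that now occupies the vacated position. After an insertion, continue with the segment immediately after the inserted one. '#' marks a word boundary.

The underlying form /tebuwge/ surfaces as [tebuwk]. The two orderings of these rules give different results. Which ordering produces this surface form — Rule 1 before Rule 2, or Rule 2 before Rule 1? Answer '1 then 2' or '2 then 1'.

1 then 2

Order 1 then 2:
  1 Final Vowel Deletion: [tebuwge] → [tebuwg]
  2 Word-Final Devoicing: [tebuwg] → [tebuwk]
  result: [tebuwk]
Order 2 then 1:
  2 Word-Final Devoicing: no change — [tebuwge]
  1 Final Vowel Deletion: [tebuwge] → [tebuwg]
  result: [tebuwg]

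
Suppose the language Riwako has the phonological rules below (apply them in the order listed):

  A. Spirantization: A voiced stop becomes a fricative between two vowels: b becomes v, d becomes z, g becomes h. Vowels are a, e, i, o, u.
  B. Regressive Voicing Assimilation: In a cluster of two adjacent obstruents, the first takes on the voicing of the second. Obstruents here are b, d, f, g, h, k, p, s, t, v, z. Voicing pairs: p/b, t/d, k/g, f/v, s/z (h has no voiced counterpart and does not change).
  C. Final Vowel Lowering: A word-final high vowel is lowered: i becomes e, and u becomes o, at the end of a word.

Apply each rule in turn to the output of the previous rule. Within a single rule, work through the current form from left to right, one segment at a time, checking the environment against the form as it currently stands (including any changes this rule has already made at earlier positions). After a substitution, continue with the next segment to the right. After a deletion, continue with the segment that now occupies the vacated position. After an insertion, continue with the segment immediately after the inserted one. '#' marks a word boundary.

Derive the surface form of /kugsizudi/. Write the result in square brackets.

[kuksizuze]

A Spirantization: [kugsizudi] → [kugsizuzi]
B Regressive Voicing Assimilation: [kugsizuzi] → [kuksizuzi]
C Final Vowel Lowering: [kuksizuzi] → [kuksizuze]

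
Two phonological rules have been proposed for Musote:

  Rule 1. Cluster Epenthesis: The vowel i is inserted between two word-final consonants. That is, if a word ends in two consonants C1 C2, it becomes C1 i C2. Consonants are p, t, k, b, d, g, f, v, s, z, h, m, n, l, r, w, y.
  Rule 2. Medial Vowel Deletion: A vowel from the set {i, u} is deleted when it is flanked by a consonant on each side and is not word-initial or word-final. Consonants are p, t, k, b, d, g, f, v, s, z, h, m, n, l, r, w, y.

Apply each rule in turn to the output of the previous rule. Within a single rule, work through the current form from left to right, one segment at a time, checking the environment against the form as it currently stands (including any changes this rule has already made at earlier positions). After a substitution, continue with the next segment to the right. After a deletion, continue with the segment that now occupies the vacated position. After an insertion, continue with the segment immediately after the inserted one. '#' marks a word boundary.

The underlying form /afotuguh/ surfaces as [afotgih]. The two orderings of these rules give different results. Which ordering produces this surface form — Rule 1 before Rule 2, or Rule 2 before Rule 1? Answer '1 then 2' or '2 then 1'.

Order 1 then 2:
  1 Cluster Epenthesis: no change — [afotuguh]
  2 Medial Vowel Deletion: [afotuguh] → [afotgh]
  result: [afotgh]
Order 2 then 1:
  2 Medial Vowel Deletion: [afotuguh] → [afotgh]
  1 Cluster Epenthesis: [afotgh] → [afotgih]
  result: [afotgih]

2 then 1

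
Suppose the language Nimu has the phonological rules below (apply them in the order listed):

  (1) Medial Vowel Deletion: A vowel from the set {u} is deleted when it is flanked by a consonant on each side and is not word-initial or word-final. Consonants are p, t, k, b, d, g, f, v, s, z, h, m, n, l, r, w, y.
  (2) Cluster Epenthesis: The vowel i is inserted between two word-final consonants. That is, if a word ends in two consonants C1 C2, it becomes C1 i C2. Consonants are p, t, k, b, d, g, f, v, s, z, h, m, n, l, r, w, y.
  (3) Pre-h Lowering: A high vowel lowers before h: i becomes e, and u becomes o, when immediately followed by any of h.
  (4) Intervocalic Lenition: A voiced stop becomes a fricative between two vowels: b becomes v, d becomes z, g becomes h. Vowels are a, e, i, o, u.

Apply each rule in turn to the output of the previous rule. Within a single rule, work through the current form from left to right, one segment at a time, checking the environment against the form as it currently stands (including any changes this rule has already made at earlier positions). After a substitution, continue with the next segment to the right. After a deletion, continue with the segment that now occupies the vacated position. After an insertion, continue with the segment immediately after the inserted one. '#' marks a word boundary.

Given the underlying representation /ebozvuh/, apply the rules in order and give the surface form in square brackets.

(1) Medial Vowel Deletion: [ebozvuh] → [ebozvh]
(2) Cluster Epenthesis: [ebozvh] → [ebozvih]
(3) Pre-h Lowering: [ebozvih] → [ebozveh]
(4) Intervocalic Lenition: [ebozveh] → [evozveh]

[evozveh]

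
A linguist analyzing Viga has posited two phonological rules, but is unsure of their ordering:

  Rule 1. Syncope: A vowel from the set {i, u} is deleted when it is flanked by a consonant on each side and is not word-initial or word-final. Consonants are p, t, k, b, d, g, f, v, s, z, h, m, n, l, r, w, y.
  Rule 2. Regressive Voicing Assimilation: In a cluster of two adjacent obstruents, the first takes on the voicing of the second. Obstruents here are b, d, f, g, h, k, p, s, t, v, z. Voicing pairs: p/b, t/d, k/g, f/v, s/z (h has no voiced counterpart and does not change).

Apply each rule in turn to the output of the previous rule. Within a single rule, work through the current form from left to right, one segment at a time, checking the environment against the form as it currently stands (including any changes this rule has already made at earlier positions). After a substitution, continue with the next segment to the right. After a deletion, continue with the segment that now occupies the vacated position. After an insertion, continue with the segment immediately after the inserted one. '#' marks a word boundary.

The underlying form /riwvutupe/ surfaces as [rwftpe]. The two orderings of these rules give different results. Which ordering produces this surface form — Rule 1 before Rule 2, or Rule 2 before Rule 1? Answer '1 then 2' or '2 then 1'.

Order 1 then 2:
  1 Syncope: [riwvutupe] → [rwvtpe]
  2 Regressive Voicing Assimilation: [rwvtpe] → [rwftpe]
  result: [rwftpe]
Order 2 then 1:
  2 Regressive Voicing Assimilation: no change — [riwvutupe]
  1 Syncope: [riwvutupe] → [rwvtpe]
  result: [rwvtpe]

1 then 2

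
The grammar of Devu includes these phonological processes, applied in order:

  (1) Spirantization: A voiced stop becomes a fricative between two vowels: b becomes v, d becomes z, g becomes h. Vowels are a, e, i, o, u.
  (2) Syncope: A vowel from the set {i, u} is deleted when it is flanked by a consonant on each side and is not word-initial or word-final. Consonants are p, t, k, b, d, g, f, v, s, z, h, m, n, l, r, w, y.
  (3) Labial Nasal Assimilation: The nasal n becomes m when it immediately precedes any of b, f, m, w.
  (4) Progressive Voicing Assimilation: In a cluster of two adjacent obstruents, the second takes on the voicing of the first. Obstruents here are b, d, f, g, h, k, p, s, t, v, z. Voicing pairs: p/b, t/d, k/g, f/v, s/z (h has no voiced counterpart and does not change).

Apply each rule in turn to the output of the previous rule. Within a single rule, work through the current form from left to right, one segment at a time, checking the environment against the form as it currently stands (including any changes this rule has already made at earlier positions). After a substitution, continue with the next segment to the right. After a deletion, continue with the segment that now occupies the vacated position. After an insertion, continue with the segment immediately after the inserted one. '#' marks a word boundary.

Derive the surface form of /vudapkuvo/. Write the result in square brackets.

[vzapkfo]

(1) Spirantization: [vudapkuvo] → [vuzapkuvo]
(2) Syncope: [vuzapkuvo] → [vzapkvo]
(3) Labial Nasal Assimilation: no change — [vzapkvo]
(4) Progressive Voicing Assimilation: [vzapkvo] → [vzapkfo]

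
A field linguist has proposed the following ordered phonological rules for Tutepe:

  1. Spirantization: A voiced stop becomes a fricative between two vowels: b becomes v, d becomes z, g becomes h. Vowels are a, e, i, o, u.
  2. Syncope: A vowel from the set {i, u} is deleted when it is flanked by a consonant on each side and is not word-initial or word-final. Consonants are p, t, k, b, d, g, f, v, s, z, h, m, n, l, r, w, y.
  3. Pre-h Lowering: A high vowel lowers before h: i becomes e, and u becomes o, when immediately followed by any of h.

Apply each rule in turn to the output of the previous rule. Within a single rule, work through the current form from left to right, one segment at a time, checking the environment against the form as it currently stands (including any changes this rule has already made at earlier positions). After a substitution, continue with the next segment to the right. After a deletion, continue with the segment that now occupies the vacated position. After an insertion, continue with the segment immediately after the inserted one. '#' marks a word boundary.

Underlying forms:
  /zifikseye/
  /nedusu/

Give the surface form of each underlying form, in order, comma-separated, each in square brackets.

/zifikseye/:
  1 Spirantization: no change — [zifikseye]
  2 Syncope: [zifikseye] → [zfkseye]
  3 Pre-h Lowering: no change — [zfkseye]
/nedusu/:
  1 Spirantization: [nedusu] → [nezusu]
  2 Syncope: [nezusu] → [nezsu]
  3 Pre-h Lowering: no change — [nezsu]

[zfkseye], [nezsu]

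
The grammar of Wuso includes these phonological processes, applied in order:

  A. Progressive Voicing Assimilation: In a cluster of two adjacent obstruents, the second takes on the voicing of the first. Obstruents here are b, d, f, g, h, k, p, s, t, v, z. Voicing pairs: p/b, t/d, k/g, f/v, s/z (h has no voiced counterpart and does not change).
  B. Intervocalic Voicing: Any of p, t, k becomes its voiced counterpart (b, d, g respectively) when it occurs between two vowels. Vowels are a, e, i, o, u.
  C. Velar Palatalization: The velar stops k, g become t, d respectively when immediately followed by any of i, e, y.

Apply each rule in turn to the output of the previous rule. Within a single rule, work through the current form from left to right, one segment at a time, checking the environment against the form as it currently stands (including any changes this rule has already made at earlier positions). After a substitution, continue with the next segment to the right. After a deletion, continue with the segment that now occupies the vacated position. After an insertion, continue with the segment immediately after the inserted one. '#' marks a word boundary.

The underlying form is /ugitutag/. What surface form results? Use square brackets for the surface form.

A Progressive Voicing Assimilation: no change — [ugitutag]
B Intervocalic Voicing: [ugitutag] → [ugidudag]
C Velar Palatalization: [ugidudag] → [udidudag]

[udidudag]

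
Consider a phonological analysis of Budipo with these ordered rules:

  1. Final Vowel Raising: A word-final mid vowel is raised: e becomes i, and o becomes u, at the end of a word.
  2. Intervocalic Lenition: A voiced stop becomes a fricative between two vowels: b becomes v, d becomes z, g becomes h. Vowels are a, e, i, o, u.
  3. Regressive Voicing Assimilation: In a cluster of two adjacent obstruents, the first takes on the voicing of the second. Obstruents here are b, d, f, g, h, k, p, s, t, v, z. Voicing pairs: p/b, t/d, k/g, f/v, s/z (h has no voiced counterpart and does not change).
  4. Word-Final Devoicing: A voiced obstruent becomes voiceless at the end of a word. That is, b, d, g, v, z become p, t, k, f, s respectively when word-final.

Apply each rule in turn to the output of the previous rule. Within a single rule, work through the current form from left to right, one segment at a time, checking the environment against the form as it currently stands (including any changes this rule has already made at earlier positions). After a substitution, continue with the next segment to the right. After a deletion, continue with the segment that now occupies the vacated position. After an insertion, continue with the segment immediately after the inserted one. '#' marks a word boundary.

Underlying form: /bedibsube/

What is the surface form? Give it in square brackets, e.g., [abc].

1 Final Vowel Raising: [bedibsube] → [bedibsubi]
2 Intervocalic Lenition: [bedibsubi] → [bezibsuvi]
3 Regressive Voicing Assimilation: [bezibsuvi] → [bezipsuvi]
4 Word-Final Devoicing: no change — [bezipsuvi]

[bezipsuvi]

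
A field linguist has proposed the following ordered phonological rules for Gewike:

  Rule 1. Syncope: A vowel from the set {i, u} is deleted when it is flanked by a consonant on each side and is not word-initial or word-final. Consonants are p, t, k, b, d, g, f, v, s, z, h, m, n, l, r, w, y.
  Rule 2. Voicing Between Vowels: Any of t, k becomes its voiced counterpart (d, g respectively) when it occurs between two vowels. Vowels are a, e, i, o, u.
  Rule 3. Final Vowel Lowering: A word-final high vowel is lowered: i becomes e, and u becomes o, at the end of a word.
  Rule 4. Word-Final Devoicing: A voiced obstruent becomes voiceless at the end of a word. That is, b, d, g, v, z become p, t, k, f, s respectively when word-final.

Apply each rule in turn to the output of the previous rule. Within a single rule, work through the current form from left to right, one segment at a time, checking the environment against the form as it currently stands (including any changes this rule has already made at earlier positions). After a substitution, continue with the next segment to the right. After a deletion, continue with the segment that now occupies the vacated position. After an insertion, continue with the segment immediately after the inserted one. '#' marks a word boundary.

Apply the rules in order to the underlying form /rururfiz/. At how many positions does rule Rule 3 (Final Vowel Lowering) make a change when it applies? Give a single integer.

0

Rule 1 Syncope: [rururfiz] → [rrrfz]
Rule 2 Voicing Between Vowels: no change — [rrrfz]
Rule 3 Final Vowel Lowering: no change — [rrrfz]
Rule 4 Word-Final Devoicing: [rrrfz] → [rrrfs]
Rule Rule 3 changed 0 position(s).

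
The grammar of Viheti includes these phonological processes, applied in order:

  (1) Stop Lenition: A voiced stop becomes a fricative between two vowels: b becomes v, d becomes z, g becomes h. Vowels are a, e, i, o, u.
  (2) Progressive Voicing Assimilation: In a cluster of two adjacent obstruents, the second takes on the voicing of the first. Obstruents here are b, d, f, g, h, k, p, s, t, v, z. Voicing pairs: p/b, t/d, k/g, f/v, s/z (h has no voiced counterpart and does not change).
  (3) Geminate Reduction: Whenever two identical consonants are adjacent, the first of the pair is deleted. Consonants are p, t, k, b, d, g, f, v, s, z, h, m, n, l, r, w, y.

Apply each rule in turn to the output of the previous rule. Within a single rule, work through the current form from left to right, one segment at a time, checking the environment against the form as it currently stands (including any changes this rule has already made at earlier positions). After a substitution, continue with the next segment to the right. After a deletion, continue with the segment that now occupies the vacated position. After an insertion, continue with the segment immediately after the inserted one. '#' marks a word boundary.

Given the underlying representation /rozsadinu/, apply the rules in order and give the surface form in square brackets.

[rozazinu]

(1) Stop Lenition: [rozsadinu] → [rozsazinu]
(2) Progressive Voicing Assimilation: [rozsazinu] → [rozzazinu]
(3) Geminate Reduction: [rozzazinu] → [rozazinu]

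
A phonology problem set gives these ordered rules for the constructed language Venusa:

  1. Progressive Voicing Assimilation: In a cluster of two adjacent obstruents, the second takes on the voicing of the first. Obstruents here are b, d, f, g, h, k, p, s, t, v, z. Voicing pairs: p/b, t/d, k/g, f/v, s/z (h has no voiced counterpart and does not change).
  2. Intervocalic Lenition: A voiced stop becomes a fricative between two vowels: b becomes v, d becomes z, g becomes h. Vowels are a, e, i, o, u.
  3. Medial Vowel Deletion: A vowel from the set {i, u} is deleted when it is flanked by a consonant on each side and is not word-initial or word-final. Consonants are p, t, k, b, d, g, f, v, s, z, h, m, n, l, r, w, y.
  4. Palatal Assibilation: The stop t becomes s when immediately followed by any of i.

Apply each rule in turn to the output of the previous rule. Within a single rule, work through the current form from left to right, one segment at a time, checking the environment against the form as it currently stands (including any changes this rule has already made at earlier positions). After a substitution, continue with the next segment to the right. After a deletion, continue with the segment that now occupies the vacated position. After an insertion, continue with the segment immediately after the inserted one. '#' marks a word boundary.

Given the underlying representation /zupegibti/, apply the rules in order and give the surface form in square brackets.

1 Progressive Voicing Assimilation: [zupegibti] → [zupegibdi]
2 Intervocalic Lenition: [zupegibdi] → [zupehibdi]
3 Medial Vowel Deletion: [zupehibdi] → [zpehbdi]
4 Palatal Assibilation: no change — [zpehbdi]

[zpehbdi]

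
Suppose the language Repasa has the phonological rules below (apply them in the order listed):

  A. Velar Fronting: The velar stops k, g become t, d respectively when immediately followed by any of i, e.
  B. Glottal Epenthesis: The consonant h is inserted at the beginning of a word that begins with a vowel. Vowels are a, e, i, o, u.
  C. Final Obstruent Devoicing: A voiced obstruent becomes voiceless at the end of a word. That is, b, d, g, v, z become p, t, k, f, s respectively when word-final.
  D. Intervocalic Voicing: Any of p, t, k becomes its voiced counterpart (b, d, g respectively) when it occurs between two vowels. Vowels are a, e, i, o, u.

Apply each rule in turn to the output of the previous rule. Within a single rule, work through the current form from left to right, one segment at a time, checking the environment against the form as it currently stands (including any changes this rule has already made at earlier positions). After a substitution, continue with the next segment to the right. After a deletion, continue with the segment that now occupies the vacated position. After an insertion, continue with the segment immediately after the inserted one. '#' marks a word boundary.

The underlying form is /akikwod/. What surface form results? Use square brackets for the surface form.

[hadikwot]

A Velar Fronting: [akikwod] → [atikwod]
B Glottal Epenthesis: [atikwod] → [hatikwod]
C Final Obstruent Devoicing: [hatikwod] → [hatikwot]
D Intervocalic Voicing: [hatikwot] → [hadikwot]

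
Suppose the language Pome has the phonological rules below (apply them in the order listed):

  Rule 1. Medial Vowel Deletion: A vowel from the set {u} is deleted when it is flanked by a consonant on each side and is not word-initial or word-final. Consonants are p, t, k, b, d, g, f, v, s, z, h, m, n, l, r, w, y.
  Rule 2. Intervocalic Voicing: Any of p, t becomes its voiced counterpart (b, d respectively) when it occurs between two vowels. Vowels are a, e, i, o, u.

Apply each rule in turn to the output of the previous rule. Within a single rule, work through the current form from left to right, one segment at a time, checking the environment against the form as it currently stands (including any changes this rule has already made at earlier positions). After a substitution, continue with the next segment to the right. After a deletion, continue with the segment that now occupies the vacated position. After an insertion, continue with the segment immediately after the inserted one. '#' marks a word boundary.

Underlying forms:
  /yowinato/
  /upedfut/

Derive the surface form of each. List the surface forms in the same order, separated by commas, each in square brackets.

/yowinato/:
  Rule 1 Medial Vowel Deletion: no change — [yowinato]
  Rule 2 Intervocalic Voicing: [yowinato] → [yowinado]
/upedfut/:
  Rule 1 Medial Vowel Deletion: [upedfut] → [upedft]
  Rule 2 Intervocalic Voicing: [upedft] → [ubedft]

[yowinado], [ubedft]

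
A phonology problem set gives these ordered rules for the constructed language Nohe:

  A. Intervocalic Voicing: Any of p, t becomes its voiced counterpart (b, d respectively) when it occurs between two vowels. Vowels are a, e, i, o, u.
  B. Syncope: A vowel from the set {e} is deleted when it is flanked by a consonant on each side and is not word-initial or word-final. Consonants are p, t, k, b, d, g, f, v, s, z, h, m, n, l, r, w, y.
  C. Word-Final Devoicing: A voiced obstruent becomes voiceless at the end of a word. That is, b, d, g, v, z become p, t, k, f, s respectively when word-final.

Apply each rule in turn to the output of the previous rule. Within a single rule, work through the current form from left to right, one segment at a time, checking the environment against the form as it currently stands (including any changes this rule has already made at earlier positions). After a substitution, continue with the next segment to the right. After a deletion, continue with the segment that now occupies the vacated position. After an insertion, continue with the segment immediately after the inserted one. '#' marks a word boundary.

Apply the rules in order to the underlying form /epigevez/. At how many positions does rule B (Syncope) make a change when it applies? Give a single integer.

2

A Intervocalic Voicing: [epigevez] → [ebigevez]
B Syncope: [ebigevez] → [ebigvz]
C Word-Final Devoicing: [ebigvz] → [ebigvs]
Rule B changed 2 position(s).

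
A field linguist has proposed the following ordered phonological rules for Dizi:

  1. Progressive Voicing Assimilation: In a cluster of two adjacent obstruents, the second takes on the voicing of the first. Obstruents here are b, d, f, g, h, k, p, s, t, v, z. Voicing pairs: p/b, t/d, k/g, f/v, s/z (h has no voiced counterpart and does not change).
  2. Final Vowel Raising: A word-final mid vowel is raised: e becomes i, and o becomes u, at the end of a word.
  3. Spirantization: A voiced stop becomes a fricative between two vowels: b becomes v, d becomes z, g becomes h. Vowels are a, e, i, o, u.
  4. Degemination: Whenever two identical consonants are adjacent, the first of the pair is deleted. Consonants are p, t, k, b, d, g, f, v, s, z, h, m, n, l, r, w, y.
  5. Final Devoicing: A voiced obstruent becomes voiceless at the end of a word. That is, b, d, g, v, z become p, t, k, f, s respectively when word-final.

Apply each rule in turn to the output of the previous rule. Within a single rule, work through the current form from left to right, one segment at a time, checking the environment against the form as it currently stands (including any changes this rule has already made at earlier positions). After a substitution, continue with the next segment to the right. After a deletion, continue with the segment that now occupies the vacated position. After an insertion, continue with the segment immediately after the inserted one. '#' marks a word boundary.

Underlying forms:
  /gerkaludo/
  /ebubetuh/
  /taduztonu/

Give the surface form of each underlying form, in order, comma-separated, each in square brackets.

[gerkaluzu], [evuvetuh], [tazuzdonu]

/gerkaludo/:
  1 Progressive Voicing Assimilation: no change — [gerkaludo]
  2 Final Vowel Raising: [gerkaludo] → [gerkaludu]
  3 Spirantization: [gerkaludu] → [gerkaluzu]
  4 Degemination: no change — [gerkaluzu]
  5 Final Devoicing: no change — [gerkaluzu]
/ebubetuh/:
  1 Progressive Voicing Assimilation: no change — [ebubetuh]
  2 Final Vowel Raising: no change — [ebubetuh]
  3 Spirantization: [ebubetuh] → [evuvetuh]
  4 Degemination: no change — [evuvetuh]
  5 Final Devoicing: no change — [evuvetuh]
/taduztonu/:
  1 Progressive Voicing Assimilation: [taduztonu] → [taduzdonu]
  2 Final Vowel Raising: no change — [taduzdonu]
  3 Spirantization: [taduzdonu] → [tazuzdonu]
  4 Degemination: no change — [tazuzdonu]
  5 Final Devoicing: no change — [tazuzdonu]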